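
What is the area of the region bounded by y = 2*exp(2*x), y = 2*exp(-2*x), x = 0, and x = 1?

-2 + exp(-2) + exp(2)

On [0, 1], (2*exp(2*x)) - (2*exp(-2*x)) = 2*exp(2*x) - 2*exp(-2*x) is ≥ 0 throughout, so the area is a single integral of |2*exp(2*x) - 2*exp(-2*x)|.
∫[0,1] (2*exp(2*x) - 2*exp(-2*x)) dx = -2 + exp(-2) + exp(2).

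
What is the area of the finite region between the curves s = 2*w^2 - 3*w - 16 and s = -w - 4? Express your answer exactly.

125/3

Both boundary curves give s as a function of w, so integrate with respect to w. Setting them equal: 2*w^2 - 2*w - 12 = 0, i.e. 2*(w - 3)*(w + 2) = 0, so they meet at w = -2, 3.
For w in [-2, 3], s = 2*w^2 - 3*w - 16 is on the left; area = ∫[-2,3] (-(2*w^2 - 2*w - 12)) dw = 125/3.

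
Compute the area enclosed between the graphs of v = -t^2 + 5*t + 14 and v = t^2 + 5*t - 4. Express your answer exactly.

72

Set the curves equal: -t^2 + 5*t + 14 = t^2 + 5*t - 4, so -2*t^2 + 18 = 0, which factors as -2*(t - 3)*(t + 3) = 0. The curves meet at t = -3, 3.
On [-3, 3], v = -t^2 + 5*t + 14 is on top; that piece has area ∫[-3,3] (-2*t^2 + 18) dt = 72.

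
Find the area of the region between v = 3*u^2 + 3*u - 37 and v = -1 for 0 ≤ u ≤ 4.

The difference (3*u^2 + 3*u - 37) - (-1) = 3*u^2 + 3*u - 36 changes sign at u = 3 inside [0, 4], so split the integral there.
∫[0,3] (3*u^2 + 3*u - 36) du = -135/2; the area of that piece is 135/2.
∫[3,4] (3*u^2 + 3*u - 36) du = 23/2.
Total area = 135/2 + 23/2 = 79.

79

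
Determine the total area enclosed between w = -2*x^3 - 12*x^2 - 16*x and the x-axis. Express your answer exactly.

The curve meets the x-axis where -2*x^3 - 12*x^2 - 16*x = 0, i.e. -2*x*(x + 2)*(x + 4) = 0, at x = -4, -2, 0.
On [-4, -2] the curve lies below the axis; ∫[-4,-2] (-2*x^3 - 12*x^2 - 16*x) dx = -8, giving area 8.
On [-2, 0] the curve lies above the axis; ∫[-2,0] (-2*x^3 - 12*x^2 - 16*x) dx = 8, giving area 8.
Total area = 8 + 8 = 16.

16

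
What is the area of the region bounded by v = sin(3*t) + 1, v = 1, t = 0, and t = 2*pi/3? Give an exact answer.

4/3

The difference (sin(3*t) + 1) - (1) = sin(3*t) changes sign at t = pi/3 inside [0, 2*pi/3], so split the integral there.
∫[0,pi/3] (sin(3*t)) dt = 2/3.
∫[pi/3,2*pi/3] (sin(3*t)) dt = -2/3; the area of that piece is 2/3.
Total area = 2/3 + 2/3 = 4/3.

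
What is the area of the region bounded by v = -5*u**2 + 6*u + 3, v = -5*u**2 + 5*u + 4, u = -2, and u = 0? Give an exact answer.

4

On [-2, 0], (-5*u**2 + 6*u + 3) - (-5*u**2 + 5*u + 4) = u - 1 is ≤ 0 throughout, so the area is a single integral of |u - 1|.
∫[-2,0] (u - 1) du = -4; the area of that piece is 4.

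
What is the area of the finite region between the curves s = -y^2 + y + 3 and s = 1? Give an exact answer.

Both boundary curves give s as a function of y, so integrate with respect to y. Setting them equal: -y^2 + y + 2 = 0, i.e. -(y - 2)*(y + 1) = 0, so they meet at y = -1, 2.
For y in [-1, 2], s = -y^2 + y + 3 is on the right; area = ∫[-1,2] (-y^2 + y + 2) dy = 9/2.

9/2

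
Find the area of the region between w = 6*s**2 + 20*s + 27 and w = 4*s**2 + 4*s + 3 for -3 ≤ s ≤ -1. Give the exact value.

8

The difference (6*s**2 + 20*s + 27) - (4*s**2 + 4*s + 3) = 2*s**2 + 16*s + 24 changes sign at s = -2 inside [-3, -1], so split the integral there.
∫[-3,-2] (2*s**2 + 16*s + 24) ds = -10/3; the area of that piece is 10/3.
∫[-2,-1] (2*s**2 + 16*s + 24) ds = 14/3.
Total area = 10/3 + 14/3 = 8.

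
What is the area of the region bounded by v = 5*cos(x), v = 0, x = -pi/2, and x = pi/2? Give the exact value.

On [-pi/2, pi/2], (5*cos(x)) - (0) = 5*cos(x) is ≥ 0 throughout, so the area is a single integral of |5*cos(x)|.
∫[-pi/2,pi/2] (5*cos(x)) dx = 10.

10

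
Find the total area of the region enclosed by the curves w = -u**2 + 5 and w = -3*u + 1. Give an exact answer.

Set the curves equal: -u**2 + 5 = -3*u + 1, so -u**2 + 3*u + 4 = 0, which factors as -(u - 4)*(u + 1) = 0. The curves meet at u = -1, 4.
On [-1, 4], w = -u**2 + 5 is on top; that piece has area ∫[-1,4] (-u**2 + 3*u + 4) du = 125/6.

125/6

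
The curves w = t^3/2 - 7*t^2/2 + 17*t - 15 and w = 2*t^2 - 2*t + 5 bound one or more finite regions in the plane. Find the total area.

37/24

Set the curves equal: t^3/2 - 7*t^2/2 + 17*t - 15 = 2*t^2 - 2*t + 5, so t^3/2 - 11*t^2/2 + 19*t - 20 = 0, which factors as (t - 5)*(t - 4)*(t - 2)/2 = 0. The curves meet at t = 2, 4, 5.
On [2, 4], w = t^3/2 - 7*t^2/2 + 17*t - 15 is on top; that piece has area ∫[2,4] (t^3/2 - 11*t^2/2 + 19*t - 20) dt = 4/3.
On [4, 5], w = 2*t^2 - 2*t + 5 is on top; that piece has area ∫[4,5] (-(t^3/2 - 11*t^2/2 + 19*t - 20)) dt = 5/24.
Total enclosed area = 4/3 + 5/24 = 37/24.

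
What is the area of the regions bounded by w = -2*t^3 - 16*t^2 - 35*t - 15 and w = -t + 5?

Set the curves equal: -2*t^3 - 16*t^2 - 35*t - 15 = -t + 5, so -2*t^3 - 16*t^2 - 34*t - 20 = 0, which factors as -2*(t + 1)*(t + 2)*(t + 5) = 0. The curves meet at t = -5, -2, -1.
On [-5, -2], w = -t + 5 is on top; that piece has area ∫[-5,-2] (-(-2*t^3 - 16*t^2 - 34*t - 20)) dt = 45/2.
On [-2, -1], w = -2*t^3 - 16*t^2 - 35*t - 15 is on top; that piece has area ∫[-2,-1] (-2*t^3 - 16*t^2 - 34*t - 20) dt = 7/6.
Total enclosed area = 45/2 + 7/6 = 71/3.

71/3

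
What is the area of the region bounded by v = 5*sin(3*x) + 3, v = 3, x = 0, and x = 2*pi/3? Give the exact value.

The difference (5*sin(3*x) + 3) - (3) = 5*sin(3*x) changes sign at x = pi/3 inside [0, 2*pi/3], so split the integral there.
∫[0,pi/3] (5*sin(3*x)) dx = 10/3.
∫[pi/3,2*pi/3] (5*sin(3*x)) dx = -10/3; the area of that piece is 10/3.
Total area = 10/3 + 10/3 = 20/3.

20/3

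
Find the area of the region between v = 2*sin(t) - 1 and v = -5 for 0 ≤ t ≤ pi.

4 + 4*pi

On [0, pi], (2*sin(t) - 1) - (-5) = 2*sin(t) + 4 is ≥ 0 throughout, so the area is a single integral of |2*sin(t) + 4|.
∫[0,pi] (2*sin(t) + 4) dt = 4 + 4*pi.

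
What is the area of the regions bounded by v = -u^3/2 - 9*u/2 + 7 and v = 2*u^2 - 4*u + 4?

Set the curves equal: -u^3/2 - 9*u/2 + 7 = 2*u^2 - 4*u + 4, so -u^3/2 - 2*u^2 - u/2 + 3 = 0, which factors as -(u - 1)*(u + 2)*(u + 3)/2 = 0. The curves meet at u = -3, -2, 1.
On [-3, -2], v = 2*u^2 - 4*u + 4 is on top; that piece has area ∫[-3,-2] (-(-u^3/2 - 2*u^2 - u/2 + 3)) du = 7/24.
On [-2, 1], v = -u^3/2 - 9*u/2 + 7 is on top; that piece has area ∫[-2,1] (-u^3/2 - 2*u^2 - u/2 + 3) du = 45/8.
Total enclosed area = 7/24 + 45/8 = 71/12.

71/12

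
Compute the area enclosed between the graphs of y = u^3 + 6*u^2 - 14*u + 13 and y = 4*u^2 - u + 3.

Set the curves equal: u^3 + 6*u^2 - 14*u + 13 = 4*u^2 - u + 3, so u^3 + 2*u^2 - 13*u + 10 = 0, which factors as (u - 2)*(u - 1)*(u + 5) = 0. The curves meet at u = -5, 1, 2.
On [-5, 1], y = u^3 + 6*u^2 - 14*u + 13 is on top; that piece has area ∫[-5,1] (u^3 + 2*u^2 - 13*u + 10) du = 144.
On [1, 2], y = 4*u^2 - u + 3 is on top; that piece has area ∫[1,2] (-(u^3 + 2*u^2 - 13*u + 10)) du = 13/12.
Total enclosed area = 144 + 13/12 = 1741/12.

1741/12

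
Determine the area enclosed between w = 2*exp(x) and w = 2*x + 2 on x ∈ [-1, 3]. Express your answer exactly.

On [-1, 3], (2*exp(x)) - (2*x + 2) = -2*x + 2*exp(x) - 2 is ≥ 0 throughout, so the area is a single integral of |-2*x + 2*exp(x) - 2|.
∫[-1,3] (-2*x + 2*exp(x) - 2) dx = -16 - 2*exp(-1) + 2*exp(3).

-16 - 2*exp(-1) + 2*exp(3)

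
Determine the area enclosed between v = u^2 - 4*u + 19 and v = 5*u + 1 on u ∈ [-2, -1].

On [-2, -1], (u^2 - 4*u + 19) - (5*u + 1) = u^2 - 9*u + 18 is ≥ 0 throughout, so the area is a single integral of |u^2 - 9*u + 18|.
∫[-2,-1] (u^2 - 9*u + 18) du = 203/6.

203/6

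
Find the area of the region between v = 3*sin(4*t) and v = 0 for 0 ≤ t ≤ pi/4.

3/2

On [0, pi/4], (3*sin(4*t)) - (0) = 3*sin(4*t) is ≥ 0 throughout, so the area is a single integral of |3*sin(4*t)|.
∫[0,pi/4] (3*sin(4*t)) dt = 3/2.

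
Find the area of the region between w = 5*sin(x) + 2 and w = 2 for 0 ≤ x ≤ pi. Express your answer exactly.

10

On [0, pi], (5*sin(x) + 2) - (2) = 5*sin(x) is ≥ 0 throughout, so the area is a single integral of |5*sin(x)|.
∫[0,pi] (5*sin(x)) dx = 10.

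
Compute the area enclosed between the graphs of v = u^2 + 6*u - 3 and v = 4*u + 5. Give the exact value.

Set the curves equal: u^2 + 6*u - 3 = 4*u + 5, so u^2 + 2*u - 8 = 0, which factors as (u - 2)*(u + 4) = 0. The curves meet at u = -4, 2.
On [-4, 2], v = 4*u + 5 is on top; that piece has area ∫[-4,2] (-(u^2 + 2*u - 8)) du = 36.

36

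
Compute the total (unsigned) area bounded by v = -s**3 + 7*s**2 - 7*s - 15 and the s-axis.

The curve meets the s-axis where -s**3 + 7*s**2 - 7*s - 15 = 0, i.e. -(s - 5)*(s - 3)*(s + 1) = 0, at s = -1, 3, 5.
On [-1, 3] the curve lies below the axis; ∫[-1,3] (-s**3 + 7*s**2 - 7*s - 15) ds = -128/3, giving area 128/3.
On [3, 5] the curve lies above the axis; ∫[3,5] (-s**3 + 7*s**2 - 7*s - 15) ds = 20/3, giving area 20/3.
Total area = 128/3 + 20/3 = 148/3.

148/3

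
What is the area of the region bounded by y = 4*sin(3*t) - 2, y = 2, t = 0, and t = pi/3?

On [0, pi/3], (4*sin(3*t) - 2) - (2) = 4*sin(3*t) - 4 is ≤ 0 throughout, so the area is a single integral of |4*sin(3*t) - 4|.
∫[0,pi/3] (4*sin(3*t) - 4) dt = 8/3 - 4*pi/3; the area of that piece is -8/3 + 4*pi/3.

-8/3 + 4*pi/3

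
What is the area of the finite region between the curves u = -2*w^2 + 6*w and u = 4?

Both boundary curves give u as a function of w, so integrate with respect to w. Setting them equal: -2*w^2 + 6*w - 4 = 0, i.e. -2*(w - 2)*(w - 1) = 0, so they meet at w = 1, 2.
For w in [1, 2], u = -2*w^2 + 6*w is on the right; area = ∫[1,2] (-2*w^2 + 6*w - 4) dw = 1/3.

1/3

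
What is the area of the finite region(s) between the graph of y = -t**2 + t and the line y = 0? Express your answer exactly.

1/6

The curve meets the t-axis where -t**2 + t = 0, i.e. -t*(t - 1) = 0, at t = 0, 1.
On [0, 1] the curve lies above the axis; ∫[0,1] (-t**2 + t) dt = 1/6, giving area 1/6.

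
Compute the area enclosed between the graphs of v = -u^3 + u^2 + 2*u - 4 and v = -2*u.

Set the curves equal: -u^3 + u^2 + 2*u - 4 = -2*u, so -u^3 + u^2 + 4*u - 4 = 0, which factors as -(u - 2)*(u - 1)*(u + 2) = 0. The curves meet at u = -2, 1, 2.
On [-2, 1], v = -2*u is on top; that piece has area ∫[-2,1] (-(-u^3 + u^2 + 4*u - 4)) du = 45/4.
On [1, 2], v = -u^3 + u^2 + 2*u - 4 is on top; that piece has area ∫[1,2] (-u^3 + u^2 + 4*u - 4) du = 7/12.
Total enclosed area = 45/4 + 7/12 = 71/6.

71/6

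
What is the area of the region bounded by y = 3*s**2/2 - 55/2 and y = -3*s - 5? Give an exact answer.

128

Set the curves equal: 3*s**2/2 - 55/2 = -3*s - 5, so 3*s**2/2 + 3*s - 45/2 = 0, which factors as 3*(s - 3)*(s + 5)/2 = 0. The curves meet at s = -5, 3.
On [-5, 3], y = -3*s - 5 is on top; that piece has area ∫[-5,3] (-(3*s**2/2 + 3*s - 45/2)) ds = 128.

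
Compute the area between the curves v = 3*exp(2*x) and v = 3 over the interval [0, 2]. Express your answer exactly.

On [0, 2], (3*exp(2*x)) - (3) = 3*exp(2*x) - 3 is ≥ 0 throughout, so the area is a single integral of |3*exp(2*x) - 3|.
∫[0,2] (3*exp(2*x) - 3) dx = -15/2 + 3*exp(4)/2.

-15/2 + 3*exp(4)/2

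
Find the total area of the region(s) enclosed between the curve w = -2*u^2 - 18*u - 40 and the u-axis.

1/3

The curve meets the u-axis where -2*u^2 - 18*u - 40 = 0, i.e. -2*(u + 4)*(u + 5) = 0, at u = -5, -4.
On [-5, -4] the curve lies above the axis; ∫[-5,-4] (-2*u^2 - 18*u - 40) du = 1/3, giving area 1/3.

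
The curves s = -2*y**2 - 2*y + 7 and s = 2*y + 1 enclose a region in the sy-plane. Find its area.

64/3

Both boundary curves give s as a function of y, so integrate with respect to y. Setting them equal: -2*y**2 - 4*y + 6 = 0, i.e. -2*(y - 1)*(y + 3) = 0, so they meet at y = -3, 1.
For y in [-3, 1], s = -2*y**2 - 2*y + 7 is on the right; area = ∫[-3,1] (-2*y**2 - 4*y + 6) dy = 64/3.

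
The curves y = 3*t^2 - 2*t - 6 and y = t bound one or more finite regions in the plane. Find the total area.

27/2

Set the curves equal: 3*t^2 - 2*t - 6 = t, so 3*t^2 - 3*t - 6 = 0, which factors as 3*(t - 2)*(t + 1) = 0. The curves meet at t = -1, 2.
On [-1, 2], y = t is on top; that piece has area ∫[-1,2] (-(3*t^2 - 3*t - 6)) dt = 27/2.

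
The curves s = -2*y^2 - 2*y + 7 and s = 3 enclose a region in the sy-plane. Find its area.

Both boundary curves give s as a function of y, so integrate with respect to y. Setting them equal: -2*y^2 - 2*y + 4 = 0, i.e. -2*(y - 1)*(y + 2) = 0, so they meet at y = -2, 1.
For y in [-2, 1], s = -2*y^2 - 2*y + 7 is on the right; area = ∫[-2,1] (-2*y^2 - 2*y + 4) dy = 9.

9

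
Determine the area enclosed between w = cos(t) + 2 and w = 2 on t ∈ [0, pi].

The difference (cos(t) + 2) - (2) = cos(t) changes sign at t = pi/2 inside [0, pi], so split the integral there.
∫[0,pi/2] (cos(t)) dt = 1.
∫[pi/2,pi] (cos(t)) dt = -1; the area of that piece is 1.
Total area = 1 + 1 = 2.

2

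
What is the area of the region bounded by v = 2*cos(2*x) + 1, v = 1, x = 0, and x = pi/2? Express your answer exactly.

2

The difference (2*cos(2*x) + 1) - (1) = 2*cos(2*x) changes sign at x = pi/4 inside [0, pi/2], so split the integral there.
∫[0,pi/4] (2*cos(2*x)) dx = 1.
∫[pi/4,pi/2] (2*cos(2*x)) dx = -1; the area of that piece is 1.
Total area = 1 + 1 = 2.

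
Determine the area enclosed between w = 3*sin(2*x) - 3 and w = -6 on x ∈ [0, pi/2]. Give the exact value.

3 + 3*pi/2

On [0, pi/2], (3*sin(2*x) - 3) - (-6) = 3*sin(2*x) + 3 is ≥ 0 throughout, so the area is a single integral of |3*sin(2*x) + 3|.
∫[0,pi/2] (3*sin(2*x) + 3) dx = 3 + 3*pi/2.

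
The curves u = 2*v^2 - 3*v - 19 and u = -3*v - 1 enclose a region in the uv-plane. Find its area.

72

Both boundary curves give u as a function of v, so integrate with respect to v. Setting them equal: 2*v^2 - 18 = 0, i.e. 2*(v - 3)*(v + 3) = 0, so they meet at v = -3, 3.
For v in [-3, 3], u = 2*v^2 - 3*v - 19 is on the left; area = ∫[-3,3] (-(2*v^2 - 18)) dv = 72.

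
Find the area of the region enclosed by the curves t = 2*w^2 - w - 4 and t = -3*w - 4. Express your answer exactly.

1/3

Both boundary curves give t as a function of w, so integrate with respect to w. Setting them equal: 2*w^2 + 2*w = 0, i.e. 2*w*(w + 1) = 0, so they meet at w = -1, 0.
For w in [-1, 0], t = 2*w^2 - w - 4 is on the left; area = ∫[-1,0] (-(2*w^2 + 2*w)) dw = 1/3.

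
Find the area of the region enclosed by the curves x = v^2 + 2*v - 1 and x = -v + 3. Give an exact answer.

125/6

Both boundary curves give x as a function of v, so integrate with respect to v. Setting them equal: v^2 + 3*v - 4 = 0, i.e. (v - 1)*(v + 4) = 0, so they meet at v = -4, 1.
For v in [-4, 1], x = v^2 + 2*v - 1 is on the left; area = ∫[-4,1] (-(v^2 + 3*v - 4)) dv = 125/6.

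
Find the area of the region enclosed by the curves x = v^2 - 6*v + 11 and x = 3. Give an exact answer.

Both boundary curves give x as a function of v, so integrate with respect to v. Setting them equal: v^2 - 6*v + 8 = 0, i.e. (v - 4)*(v - 2) = 0, so they meet at v = 2, 4.
For v in [2, 4], x = v^2 - 6*v + 11 is on the left; area = ∫[2,4] (-(v^2 - 6*v + 8)) dv = 4/3.

4/3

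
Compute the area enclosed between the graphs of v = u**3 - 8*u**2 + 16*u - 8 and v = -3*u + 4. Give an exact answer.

Set the curves equal: u**3 - 8*u**2 + 16*u - 8 = -3*u + 4, so u**3 - 8*u**2 + 19*u - 12 = 0, which factors as (u - 4)*(u - 3)*(u - 1) = 0. The curves meet at u = 1, 3, 4.
On [1, 3], v = u**3 - 8*u**2 + 16*u - 8 is on top; that piece has area ∫[1,3] (u**3 - 8*u**2 + 19*u - 12) du = 8/3.
On [3, 4], v = -3*u + 4 is on top; that piece has area ∫[3,4] (-(u**3 - 8*u**2 + 19*u - 12)) du = 5/12.
Total enclosed area = 8/3 + 5/12 = 37/12.

37/12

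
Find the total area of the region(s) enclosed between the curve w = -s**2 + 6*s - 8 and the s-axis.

4/3

The curve meets the s-axis where -s**2 + 6*s - 8 = 0, i.e. -(s - 4)*(s - 2) = 0, at s = 2, 4.
On [2, 4] the curve lies above the axis; ∫[2,4] (-s**2 + 6*s - 8) ds = 4/3, giving area 4/3.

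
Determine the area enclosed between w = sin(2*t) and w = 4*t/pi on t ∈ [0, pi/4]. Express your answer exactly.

1/2 - pi/8

On [0, pi/4], (sin(2*t)) - (4*t/pi) = -4*t/pi + sin(2*t) is ≥ 0 throughout, so the area is a single integral of |-4*t/pi + sin(2*t)|.
∫[0,pi/4] (-4*t/pi + sin(2*t)) dt = 1/2 - pi/8.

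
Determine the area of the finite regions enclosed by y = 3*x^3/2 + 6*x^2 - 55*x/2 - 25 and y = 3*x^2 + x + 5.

2521/8

Set the curves equal: 3*x^3/2 + 6*x^2 - 55*x/2 - 25 = 3*x^2 + x + 5, so 3*x^3/2 + 3*x^2 - 57*x/2 - 30 = 0, which factors as 3*(x - 4)*(x + 1)*(x + 5)/2 = 0. The curves meet at x = -5, -1, 4.
On [-5, -1], y = 3*x^3/2 + 6*x^2 - 55*x/2 - 25 is on top; that piece has area ∫[-5,-1] (3*x^3/2 + 3*x^2 - 57*x/2 - 30) dx = 112.
On [-1, 4], y = 3*x^2 + x + 5 is on top; that piece has area ∫[-1,4] (-(3*x^3/2 + 3*x^2 - 57*x/2 - 30)) dx = 1625/8.
Total enclosed area = 112 + 1625/8 = 2521/8.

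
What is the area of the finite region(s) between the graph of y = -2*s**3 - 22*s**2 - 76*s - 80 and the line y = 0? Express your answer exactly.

37/6

The curve meets the s-axis where -2*s**3 - 22*s**2 - 76*s - 80 = 0, i.e. -2*(s + 2)*(s + 4)*(s + 5) = 0, at s = -5, -4, -2.
On [-5, -4] the curve lies below the axis; ∫[-5,-4] (-2*s**3 - 22*s**2 - 76*s - 80) ds = -5/6, giving area 5/6.
On [-4, -2] the curve lies above the axis; ∫[-4,-2] (-2*s**3 - 22*s**2 - 76*s - 80) ds = 16/3, giving area 16/3.
Total area = 5/6 + 16/3 = 37/6.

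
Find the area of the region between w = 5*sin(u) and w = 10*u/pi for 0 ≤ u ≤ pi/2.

5 - 5*pi/4

On [0, pi/2], (5*sin(u)) - (10*u/pi) = -10*u/pi + 5*sin(u) is ≥ 0 throughout, so the area is a single integral of |-10*u/pi + 5*sin(u)|.
∫[0,pi/2] (-10*u/pi + 5*sin(u)) du = 5 - 5*pi/4.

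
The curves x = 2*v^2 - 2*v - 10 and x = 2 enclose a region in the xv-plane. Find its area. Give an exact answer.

125/3

Both boundary curves give x as a function of v, so integrate with respect to v. Setting them equal: 2*v^2 - 2*v - 12 = 0, i.e. 2*(v - 3)*(v + 2) = 0, so they meet at v = -2, 3.
For v in [-2, 3], x = 2*v^2 - 2*v - 10 is on the left; area = ∫[-2,3] (-(2*v^2 - 2*v - 12)) dv = 125/3.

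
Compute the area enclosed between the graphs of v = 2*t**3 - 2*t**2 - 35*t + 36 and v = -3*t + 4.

Set the curves equal: 2*t**3 - 2*t**2 - 35*t + 36 = -3*t + 4, so 2*t**3 - 2*t**2 - 32*t + 32 = 0, which factors as 2*(t - 4)*(t - 1)*(t + 4) = 0. The curves meet at t = -4, 1, 4.
On [-4, 1], v = 2*t**3 - 2*t**2 - 35*t + 36 is on top; that piece has area ∫[-4,1] (2*t**3 - 2*t**2 - 32*t + 32) dt = 1375/6.
On [1, 4], v = -3*t + 4 is on top; that piece has area ∫[1,4] (-(2*t**3 - 2*t**2 - 32*t + 32)) dt = 117/2.
Total enclosed area = 1375/6 + 117/2 = 863/3.

863/3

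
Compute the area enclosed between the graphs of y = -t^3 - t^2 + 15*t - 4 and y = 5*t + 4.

Set the curves equal: -t^3 - t^2 + 15*t - 4 = 5*t + 4, so -t^3 - t^2 + 10*t - 8 = 0, which factors as -(t - 2)*(t - 1)*(t + 4) = 0. The curves meet at t = -4, 1, 2.
On [-4, 1], y = 5*t + 4 is on top; that piece has area ∫[-4,1] (-(-t^3 - t^2 + 10*t - 8)) dt = 875/12.
On [1, 2], y = -t^3 - t^2 + 15*t - 4 is on top; that piece has area ∫[1,2] (-t^3 - t^2 + 10*t - 8) dt = 11/12.
Total enclosed area = 875/12 + 11/12 = 443/6.

443/6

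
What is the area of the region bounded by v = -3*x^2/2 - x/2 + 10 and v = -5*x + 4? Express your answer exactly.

Set the curves equal: -3*x^2/2 - x/2 + 10 = -5*x + 4, so -3*x^2/2 + 9*x/2 + 6 = 0, which factors as -3*(x - 4)*(x + 1)/2 = 0. The curves meet at x = -1, 4.
On [-1, 4], v = -3*x^2/2 - x/2 + 10 is on top; that piece has area ∫[-1,4] (-3*x^2/2 + 9*x/2 + 6) dx = 125/4.

125/4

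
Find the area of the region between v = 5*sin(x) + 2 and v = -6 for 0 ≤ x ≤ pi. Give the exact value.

10 + 8*pi

On [0, pi], (5*sin(x) + 2) - (-6) = 5*sin(x) + 8 is ≥ 0 throughout, so the area is a single integral of |5*sin(x) + 8|.
∫[0,pi] (5*sin(x) + 8) dx = 10 + 8*pi.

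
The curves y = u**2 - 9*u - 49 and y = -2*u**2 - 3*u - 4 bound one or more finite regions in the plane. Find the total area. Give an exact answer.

256

Set the curves equal: u**2 - 9*u - 49 = -2*u**2 - 3*u - 4, so 3*u**2 - 6*u - 45 = 0, which factors as 3*(u - 5)*(u + 3) = 0. The curves meet at u = -3, 5.
On [-3, 5], y = -2*u**2 - 3*u - 4 is on top; that piece has area ∫[-3,5] (-(3*u**2 - 6*u - 45)) du = 256.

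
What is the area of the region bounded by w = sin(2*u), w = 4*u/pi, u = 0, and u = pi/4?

1/2 - pi/8

On [0, pi/4], (sin(2*u)) - (4*u/pi) = -4*u/pi + sin(2*u) is ≥ 0 throughout, so the area is a single integral of |-4*u/pi + sin(2*u)|.
∫[0,pi/4] (-4*u/pi + sin(2*u)) du = 1/2 - pi/8.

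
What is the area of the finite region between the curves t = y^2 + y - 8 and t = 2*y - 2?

Both boundary curves give t as a function of y, so integrate with respect to y. Setting them equal: y^2 - y - 6 = 0, i.e. (y - 3)*(y + 2) = 0, so they meet at y = -2, 3.
For y in [-2, 3], t = y^2 + y - 8 is on the left; area = ∫[-2,3] (-(y^2 - y - 6)) dy = 125/6.

125/6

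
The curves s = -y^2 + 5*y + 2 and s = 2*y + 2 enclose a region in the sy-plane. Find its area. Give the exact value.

9/2

Both boundary curves give s as a function of y, so integrate with respect to y. Setting them equal: -y^2 + 3*y = 0, i.e. -y*(y - 3) = 0, so they meet at y = 0, 3.
For y in [0, 3], s = -y^2 + 5*y + 2 is on the right; area = ∫[0,3] (-y^2 + 3*y) dy = 9/2.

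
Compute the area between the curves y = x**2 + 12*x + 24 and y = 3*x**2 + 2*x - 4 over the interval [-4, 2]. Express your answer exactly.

428/3

The difference (x**2 + 12*x + 24) - (3*x**2 + 2*x - 4) = -2*x**2 + 10*x + 28 changes sign at x = -2 inside [-4, 2], so split the integral there.
∫[-4,-2] (-2*x**2 + 10*x + 28) dx = -124/3; the area of that piece is 124/3.
∫[-2,2] (-2*x**2 + 10*x + 28) dx = 304/3.
Total area = 124/3 + 304/3 = 428/3.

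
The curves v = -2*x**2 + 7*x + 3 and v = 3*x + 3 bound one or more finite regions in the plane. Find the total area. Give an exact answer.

8/3

Set the curves equal: -2*x**2 + 7*x + 3 = 3*x + 3, so -2*x**2 + 4*x = 0, which factors as -2*x*(x - 2) = 0. The curves meet at x = 0, 2.
On [0, 2], v = -2*x**2 + 7*x + 3 is on top; that piece has area ∫[0,2] (-2*x**2 + 4*x) dx = 8/3.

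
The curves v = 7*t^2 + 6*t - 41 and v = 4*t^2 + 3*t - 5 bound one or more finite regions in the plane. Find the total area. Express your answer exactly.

Set the curves equal: 7*t^2 + 6*t - 41 = 4*t^2 + 3*t - 5, so 3*t^2 + 3*t - 36 = 0, which factors as 3*(t - 3)*(t + 4) = 0. The curves meet at t = -4, 3.
On [-4, 3], v = 4*t^2 + 3*t - 5 is on top; that piece has area ∫[-4,3] (-(3*t^2 + 3*t - 36)) dt = 343/2.

343/2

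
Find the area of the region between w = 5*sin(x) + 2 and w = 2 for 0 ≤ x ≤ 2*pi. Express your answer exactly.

20

The difference (5*sin(x) + 2) - (2) = 5*sin(x) changes sign at x = pi inside [0, 2*pi], so split the integral there.
∫[0,pi] (5*sin(x)) dx = 10.
∫[pi,2*pi] (5*sin(x)) dx = -10; the area of that piece is 10.
Total area = 10 + 10 = 20.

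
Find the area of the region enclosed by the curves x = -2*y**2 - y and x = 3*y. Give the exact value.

8/3

Both boundary curves give x as a function of y, so integrate with respect to y. Setting them equal: -2*y**2 - 4*y = 0, i.e. -2*y*(y + 2) = 0, so they meet at y = -2, 0.
For y in [-2, 0], x = -2*y**2 - y is on the right; area = ∫[-2,0] (-2*y**2 - 4*y) dy = 8/3.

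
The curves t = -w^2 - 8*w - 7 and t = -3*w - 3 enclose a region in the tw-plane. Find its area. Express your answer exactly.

9/2

Both boundary curves give t as a function of w, so integrate with respect to w. Setting them equal: -w^2 - 5*w - 4 = 0, i.e. -(w + 1)*(w + 4) = 0, so they meet at w = -4, -1.
For w in [-4, -1], t = -w^2 - 8*w - 7 is on the right; area = ∫[-4,-1] (-w^2 - 5*w - 4) dw = 9/2.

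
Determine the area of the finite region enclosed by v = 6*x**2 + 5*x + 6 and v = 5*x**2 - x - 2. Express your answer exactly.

Set the curves equal: 6*x**2 + 5*x + 6 = 5*x**2 - x - 2, so x**2 + 6*x + 8 = 0, which factors as (x + 2)*(x + 4) = 0. The curves meet at x = -4, -2.
On [-4, -2], v = 5*x**2 - x - 2 is on top; that piece has area ∫[-4,-2] (-(x**2 + 6*x + 8)) dx = 4/3.

4/3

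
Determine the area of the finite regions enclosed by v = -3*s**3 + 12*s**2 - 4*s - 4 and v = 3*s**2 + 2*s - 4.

3/2

Set the curves equal: -3*s**3 + 12*s**2 - 4*s - 4 = 3*s**2 + 2*s - 4, so -3*s**3 + 9*s**2 - 6*s = 0, which factors as -3*s*(s - 2)*(s - 1) = 0. The curves meet at s = 0, 1, 2.
On [0, 1], v = 3*s**2 + 2*s - 4 is on top; that piece has area ∫[0,1] (-(-3*s**3 + 9*s**2 - 6*s)) ds = 3/4.
On [1, 2], v = -3*s**3 + 12*s**2 - 4*s - 4 is on top; that piece has area ∫[1,2] (-3*s**3 + 9*s**2 - 6*s) ds = 3/4.
Total enclosed area = 3/4 + 3/4 = 3/2.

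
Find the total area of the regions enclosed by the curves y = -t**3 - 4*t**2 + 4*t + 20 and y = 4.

Set the curves equal: -t**3 - 4*t**2 + 4*t + 20 = 4, so -t**3 - 4*t**2 + 4*t + 16 = 0, which factors as -(t - 2)*(t + 2)*(t + 4) = 0. The curves meet at t = -4, -2, 2.
On [-4, -2], y = 4 is on top; that piece has area ∫[-4,-2] (-(-t**3 - 4*t**2 + 4*t + 16)) dt = 20/3.
On [-2, 2], y = -t**3 - 4*t**2 + 4*t + 20 is on top; that piece has area ∫[-2,2] (-t**3 - 4*t**2 + 4*t + 16) dt = 128/3.
Total enclosed area = 20/3 + 128/3 = 148/3.

148/3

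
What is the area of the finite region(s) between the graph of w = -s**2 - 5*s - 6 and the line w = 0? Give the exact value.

The curve meets the s-axis where -s**2 - 5*s - 6 = 0, i.e. -(s + 2)*(s + 3) = 0, at s = -3, -2.
On [-3, -2] the curve lies above the axis; ∫[-3,-2] (-s**2 - 5*s - 6) ds = 1/6, giving area 1/6.

1/6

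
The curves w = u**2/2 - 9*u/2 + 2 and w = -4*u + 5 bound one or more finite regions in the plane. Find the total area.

125/12

Set the curves equal: u**2/2 - 9*u/2 + 2 = -4*u + 5, so u**2/2 - u/2 - 3 = 0, which factors as (u - 3)*(u + 2)/2 = 0. The curves meet at u = -2, 3.
On [-2, 3], w = -4*u + 5 is on top; that piece has area ∫[-2,3] (-(u**2/2 - u/2 - 3)) du = 125/12.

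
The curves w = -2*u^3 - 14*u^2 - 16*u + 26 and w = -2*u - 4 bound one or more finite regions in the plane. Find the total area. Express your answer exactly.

296/3

Set the curves equal: -2*u^3 - 14*u^2 - 16*u + 26 = -2*u - 4, so -2*u^3 - 14*u^2 - 14*u + 30 = 0, which factors as -2*(u - 1)*(u + 3)*(u + 5) = 0. The curves meet at u = -5, -3, 1.
On [-5, -3], w = -2*u - 4 is on top; that piece has area ∫[-5,-3] (-(-2*u^3 - 14*u^2 - 14*u + 30)) du = 40/3.
On [-3, 1], w = -2*u^3 - 14*u^2 - 16*u + 26 is on top; that piece has area ∫[-3,1] (-2*u^3 - 14*u^2 - 14*u + 30) du = 256/3.
Total enclosed area = 40/3 + 256/3 = 296/3.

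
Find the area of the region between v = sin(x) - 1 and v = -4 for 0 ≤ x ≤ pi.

On [0, pi], (sin(x) - 1) - (-4) = sin(x) + 3 is ≥ 0 throughout, so the area is a single integral of |sin(x) + 3|.
∫[0,pi] (sin(x) + 3) dx = 2 + 3*pi.

2 + 3*pi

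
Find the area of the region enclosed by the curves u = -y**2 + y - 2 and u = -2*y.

Both boundary curves give u as a function of y, so integrate with respect to y. Setting them equal: -y**2 + 3*y - 2 = 0, i.e. -(y - 2)*(y - 1) = 0, so they meet at y = 1, 2.
For y in [1, 2], u = -y**2 + y - 2 is on the right; area = ∫[1,2] (-y**2 + 3*y - 2) dy = 1/6.

1/6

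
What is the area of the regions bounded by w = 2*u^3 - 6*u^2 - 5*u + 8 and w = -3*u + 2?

16

Set the curves equal: 2*u^3 - 6*u^2 - 5*u + 8 = -3*u + 2, so 2*u^3 - 6*u^2 - 2*u + 6 = 0, which factors as 2*(u - 3)*(u - 1)*(u + 1) = 0. The curves meet at u = -1, 1, 3.
On [-1, 1], w = 2*u^3 - 6*u^2 - 5*u + 8 is on top; that piece has area ∫[-1,1] (2*u^3 - 6*u^2 - 2*u + 6) du = 8.
On [1, 3], w = -3*u + 2 is on top; that piece has area ∫[1,3] (-(2*u^3 - 6*u^2 - 2*u + 6)) du = 8.
Total enclosed area = 8 + 8 = 16.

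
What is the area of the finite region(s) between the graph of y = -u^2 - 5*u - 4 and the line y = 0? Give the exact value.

The curve meets the u-axis where -u^2 - 5*u - 4 = 0, i.e. -(u + 1)*(u + 4) = 0, at u = -4, -1.
On [-4, -1] the curve lies above the axis; ∫[-4,-1] (-u^2 - 5*u - 4) du = 9/2, giving area 9/2.

9/2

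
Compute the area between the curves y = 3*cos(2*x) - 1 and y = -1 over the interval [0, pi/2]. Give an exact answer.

The difference (3*cos(2*x) - 1) - (-1) = 3*cos(2*x) changes sign at x = pi/4 inside [0, pi/2], so split the integral there.
∫[0,pi/4] (3*cos(2*x)) dx = 3/2.
∫[pi/4,pi/2] (3*cos(2*x)) dx = -3/2; the area of that piece is 3/2.
Total area = 3/2 + 3/2 = 3.

3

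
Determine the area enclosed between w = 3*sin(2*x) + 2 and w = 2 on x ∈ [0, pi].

The difference (3*sin(2*x) + 2) - (2) = 3*sin(2*x) changes sign at x = pi/2 inside [0, pi], so split the integral there.
∫[0,pi/2] (3*sin(2*x)) dx = 3.
∫[pi/2,pi] (3*sin(2*x)) dx = -3; the area of that piece is 3.
Total area = 3 + 3 = 6.

6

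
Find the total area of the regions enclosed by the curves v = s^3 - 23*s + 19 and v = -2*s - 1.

999/4

Set the curves equal: s^3 - 23*s + 19 = -2*s - 1, so s^3 - 21*s + 20 = 0, which factors as (s - 4)*(s - 1)*(s + 5) = 0. The curves meet at s = -5, 1, 4.
On [-5, 1], v = s^3 - 23*s + 19 is on top; that piece has area ∫[-5,1] (s^3 - 21*s + 20) ds = 216.
On [1, 4], v = -2*s - 1 is on top; that piece has area ∫[1,4] (-(s^3 - 21*s + 20)) ds = 135/4.
Total enclosed area = 216 + 135/4 = 999/4.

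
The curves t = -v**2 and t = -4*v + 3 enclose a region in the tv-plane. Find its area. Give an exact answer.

4/3

Both boundary curves give t as a function of v, so integrate with respect to v. Setting them equal: -v**2 + 4*v - 3 = 0, i.e. -(v - 3)*(v - 1) = 0, so they meet at v = 1, 3.
For v in [1, 3], t = -v**2 is on the right; area = ∫[1,3] (-v**2 + 4*v - 3) dv = 4/3.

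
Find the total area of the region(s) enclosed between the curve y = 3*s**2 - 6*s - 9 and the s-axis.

The curve meets the s-axis where 3*s**2 - 6*s - 9 = 0, i.e. 3*(s - 3)*(s + 1) = 0, at s = -1, 3.
On [-1, 3] the curve lies below the axis; ∫[-1,3] (3*s**2 - 6*s - 9) ds = -32, giving area 32.

32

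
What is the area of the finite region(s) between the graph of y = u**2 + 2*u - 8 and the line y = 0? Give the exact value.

The curve meets the u-axis where u**2 + 2*u - 8 = 0, i.e. (u - 2)*(u + 4) = 0, at u = -4, 2.
On [-4, 2] the curve lies below the axis; ∫[-4,2] (u**2 + 2*u - 8) du = -36, giving area 36.

36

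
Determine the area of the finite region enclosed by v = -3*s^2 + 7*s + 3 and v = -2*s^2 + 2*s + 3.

125/6

Set the curves equal: -3*s^2 + 7*s + 3 = -2*s^2 + 2*s + 3, so -s^2 + 5*s = 0, which factors as -s*(s - 5) = 0. The curves meet at s = 0, 5.
On [0, 5], v = -3*s^2 + 7*s + 3 is on top; that piece has area ∫[0,5] (-s^2 + 5*s) ds = 125/6.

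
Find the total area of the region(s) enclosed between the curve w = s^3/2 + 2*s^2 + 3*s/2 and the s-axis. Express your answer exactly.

37/24

The curve meets the s-axis where s^3/2 + 2*s^2 + 3*s/2 = 0, i.e. s*(s + 1)*(s + 3)/2 = 0, at s = -3, -1, 0.
On [-3, -1] the curve lies above the axis; ∫[-3,-1] (s^3/2 + 2*s^2 + 3*s/2) ds = 4/3, giving area 4/3.
On [-1, 0] the curve lies below the axis; ∫[-1,0] (s^3/2 + 2*s^2 + 3*s/2) ds = -5/24, giving area 5/24.
Total area = 4/3 + 5/24 = 37/24.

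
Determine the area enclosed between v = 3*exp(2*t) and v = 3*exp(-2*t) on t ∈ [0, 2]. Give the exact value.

On [0, 2], (3*exp(2*t)) - (3*exp(-2*t)) = 3*exp(2*t) - 3*exp(-2*t) is ≥ 0 throughout, so the area is a single integral of |3*exp(2*t) - 3*exp(-2*t)|.
∫[0,2] (3*exp(2*t) - 3*exp(-2*t)) dt = -3 + 3*exp(-4)/2 + 3*exp(4)/2.

-3 + 3*exp(-4)/2 + 3*exp(4)/2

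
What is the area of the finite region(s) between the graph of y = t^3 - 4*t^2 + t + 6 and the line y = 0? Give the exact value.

The curve meets the t-axis where t^3 - 4*t^2 + t + 6 = 0, i.e. (t - 3)*(t - 2)*(t + 1) = 0, at t = -1, 2, 3.
On [-1, 2] the curve lies above the axis; ∫[-1,2] (t^3 - 4*t^2 + t + 6) dt = 45/4, giving area 45/4.
On [2, 3] the curve lies below the axis; ∫[2,3] (t^3 - 4*t^2 + t + 6) dt = -7/12, giving area 7/12.
Total area = 45/4 + 7/12 = 71/6.

71/6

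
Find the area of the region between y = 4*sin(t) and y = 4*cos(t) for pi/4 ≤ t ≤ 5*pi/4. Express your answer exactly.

8*sqrt(2)

On [pi/4, 5*pi/4], (4*sin(t)) - (4*cos(t)) = 4*sin(t) - 4*cos(t) is ≥ 0 throughout, so the area is a single integral of |4*sin(t) - 4*cos(t)|.
∫[pi/4,5*pi/4] (4*sin(t) - 4*cos(t)) dt = 8*sqrt(2).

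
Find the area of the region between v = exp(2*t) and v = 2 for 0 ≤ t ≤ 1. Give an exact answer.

-7/2 + 2*log(2) + exp(2)/2

The difference (exp(2*t)) - (2) = exp(2*t) - 2 changes sign at t = log(2)/2 inside [0, 1], so split the integral there.
∫[0,log(2)/2] (exp(2*t) - 2) dt = 1/2 - log(2); the area of that piece is -1/2 + log(2).
∫[log(2)/2,1] (exp(2*t) - 2) dt = -3 + log(2) + exp(2)/2.
Total area = (-1/2 + log(2)) + (-3 + log(2) + exp(2)/2) = -7/2 + 2*log(2) + exp(2)/2.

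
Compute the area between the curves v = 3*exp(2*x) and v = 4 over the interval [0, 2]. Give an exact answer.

The difference (3*exp(2*x)) - (4) = 3*exp(2*x) - 4 changes sign at x = -log(3)/2 + log(2) inside [0, 2], so split the integral there.
∫[0,-log(3)/2 + log(2)] (3*exp(2*x) - 4) dx = log(9/16) + 1/2; the area of that piece is -1/2 + log(16/9).
∫[-log(3)/2 + log(2),2] (3*exp(2*x) - 4) dx = -10 - 2*log(3) + 4*log(2) + 3*exp(4)/2.
Total area = (-1/2 + log(16/9)) + (-10 - 2*log(3) + 4*log(2) + 3*exp(4)/2) = -21/2 - 4*log(3) + 8*log(2) + 3*exp(4)/2.

-21/2 - 4*log(3) + 8*log(2) + 3*exp(4)/2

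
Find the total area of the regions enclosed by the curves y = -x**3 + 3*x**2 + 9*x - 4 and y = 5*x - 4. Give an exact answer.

Set the curves equal: -x**3 + 3*x**2 + 9*x - 4 = 5*x - 4, so -x**3 + 3*x**2 + 4*x = 0, which factors as -x*(x - 4)*(x + 1) = 0. The curves meet at x = -1, 0, 4.
On [-1, 0], y = 5*x - 4 is on top; that piece has area ∫[-1,0] (-(-x**3 + 3*x**2 + 4*x)) dx = 3/4.
On [0, 4], y = -x**3 + 3*x**2 + 9*x - 4 is on top; that piece has area ∫[0,4] (-x**3 + 3*x**2 + 4*x) dx = 32.
Total enclosed area = 3/4 + 32 = 131/4.

131/4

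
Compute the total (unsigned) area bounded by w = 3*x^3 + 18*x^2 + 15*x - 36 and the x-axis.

The curve meets the x-axis where 3*x^3 + 18*x^2 + 15*x - 36 = 0, i.e. 3*(x - 1)*(x + 3)*(x + 4) = 0, at x = -4, -3, 1.
On [-4, -3] the curve lies above the axis; ∫[-4,-3] (3*x^3 + 18*x^2 + 15*x - 36) dx = 9/4, giving area 9/4.
On [-3, 1] the curve lies below the axis; ∫[-3,1] (3*x^3 + 18*x^2 + 15*x - 36) dx = -96, giving area 96.
Total area = 9/4 + 96 = 393/4.

393/4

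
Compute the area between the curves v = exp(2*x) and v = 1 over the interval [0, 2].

-5/2 + exp(4)/2

On [0, 2], (exp(2*x)) - (1) = exp(2*x) - 1 is ≥ 0 throughout, so the area is a single integral of |exp(2*x) - 1|.
∫[0,2] (exp(2*x) - 1) dx = -5/2 + exp(4)/2.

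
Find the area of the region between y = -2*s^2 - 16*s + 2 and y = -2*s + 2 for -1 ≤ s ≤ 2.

119/3

The difference (-2*s^2 - 16*s + 2) - (-2*s + 2) = -2*s^2 - 14*s changes sign at s = 0 inside [-1, 2], so split the integral there.
∫[-1,0] (-2*s^2 - 14*s) ds = 19/3.
∫[0,2] (-2*s^2 - 14*s) ds = -100/3; the area of that piece is 100/3.
Total area = 19/3 + 100/3 = 119/3.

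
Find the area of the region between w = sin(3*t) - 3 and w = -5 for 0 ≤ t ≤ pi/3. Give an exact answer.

2/3 + 2*pi/3

On [0, pi/3], (sin(3*t) - 3) - (-5) = sin(3*t) + 2 is ≥ 0 throughout, so the area is a single integral of |sin(3*t) + 2|.
∫[0,pi/3] (sin(3*t) + 2) dt = 2/3 + 2*pi/3.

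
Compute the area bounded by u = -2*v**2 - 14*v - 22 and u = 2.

Both boundary curves give u as a function of v, so integrate with respect to v. Setting them equal: -2*v**2 - 14*v - 24 = 0, i.e. -2*(v + 3)*(v + 4) = 0, so they meet at v = -4, -3.
For v in [-4, -3], u = -2*v**2 - 14*v - 22 is on the right; area = ∫[-4,-3] (-2*v**2 - 14*v - 24) dv = 1/3.

1/3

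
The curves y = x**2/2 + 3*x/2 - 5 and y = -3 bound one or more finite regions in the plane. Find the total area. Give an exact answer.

Set the curves equal: x**2/2 + 3*x/2 - 5 = -3, so x**2/2 + 3*x/2 - 2 = 0, which factors as (x - 1)*(x + 4)/2 = 0. The curves meet at x = -4, 1.
On [-4, 1], y = -3 is on top; that piece has area ∫[-4,1] (-(x**2/2 + 3*x/2 - 2)) dx = 125/12.

125/12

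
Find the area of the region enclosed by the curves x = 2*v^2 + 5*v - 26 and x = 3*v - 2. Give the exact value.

343/3

Both boundary curves give x as a function of v, so integrate with respect to v. Setting them equal: 2*v^2 + 2*v - 24 = 0, i.e. 2*(v - 3)*(v + 4) = 0, so they meet at v = -4, 3.
For v in [-4, 3], x = 2*v^2 + 5*v - 26 is on the left; area = ∫[-4,3] (-(2*v^2 + 2*v - 24)) dv = 343/3.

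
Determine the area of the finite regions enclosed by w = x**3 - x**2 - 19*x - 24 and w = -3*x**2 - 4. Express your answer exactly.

Set the curves equal: x**3 - x**2 - 19*x - 24 = -3*x**2 - 4, so x**3 + 2*x**2 - 19*x - 20 = 0, which factors as (x - 4)*(x + 1)*(x + 5) = 0. The curves meet at x = -5, -1, 4.
On [-5, -1], w = x**3 - x**2 - 19*x - 24 is on top; that piece has area ∫[-5,-1] (x**3 + 2*x**2 - 19*x - 20) dx = 224/3.
On [-1, 4], w = -3*x**2 - 4 is on top; that piece has area ∫[-1,4] (-(x**3 + 2*x**2 - 19*x - 20)) dx = 1625/12.
Total enclosed area = 224/3 + 1625/12 = 2521/12.

2521/12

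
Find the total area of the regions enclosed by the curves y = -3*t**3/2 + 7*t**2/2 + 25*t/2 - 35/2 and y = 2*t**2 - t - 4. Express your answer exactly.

74

Set the curves equal: -3*t**3/2 + 7*t**2/2 + 25*t/2 - 35/2 = 2*t**2 - t - 4, so -3*t**3/2 + 3*t**2/2 + 27*t/2 - 27/2 = 0, which factors as -3*(t - 3)*(t - 1)*(t + 3)/2 = 0. The curves meet at t = -3, 1, 3.
On [-3, 1], y = 2*t**2 - t - 4 is on top; that piece has area ∫[-3,1] (-(-3*t**3/2 + 3*t**2/2 + 27*t/2 - 27/2)) dt = 64.
On [1, 3], y = -3*t**3/2 + 7*t**2/2 + 25*t/2 - 35/2 is on top; that piece has area ∫[1,3] (-3*t**3/2 + 3*t**2/2 + 27*t/2 - 27/2) dt = 10.
Total enclosed area = 64 + 10 = 74.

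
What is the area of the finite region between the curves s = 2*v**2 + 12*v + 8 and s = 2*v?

9

Both boundary curves give s as a function of v, so integrate with respect to v. Setting them equal: 2*v**2 + 10*v + 8 = 0, i.e. 2*(v + 1)*(v + 4) = 0, so they meet at v = -4, -1.
For v in [-4, -1], s = 2*v**2 + 12*v + 8 is on the left; area = ∫[-4,-1] (-(2*v**2 + 10*v + 8)) dv = 9.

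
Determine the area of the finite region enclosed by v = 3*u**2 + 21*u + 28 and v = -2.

Set the curves equal: 3*u**2 + 21*u + 28 = -2, so 3*u**2 + 21*u + 30 = 0, which factors as 3*(u + 2)*(u + 5) = 0. The curves meet at u = -5, -2.
On [-5, -2], v = -2 is on top; that piece has area ∫[-5,-2] (-(3*u**2 + 21*u + 30)) du = 27/2.

27/2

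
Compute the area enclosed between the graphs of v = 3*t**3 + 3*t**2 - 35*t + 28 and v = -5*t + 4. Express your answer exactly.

Set the curves equal: 3*t**3 + 3*t**2 - 35*t + 28 = -5*t + 4, so 3*t**3 + 3*t**2 - 30*t + 24 = 0, which factors as 3*(t - 2)*(t - 1)*(t + 4) = 0. The curves meet at t = -4, 1, 2.
On [-4, 1], v = 3*t**3 + 3*t**2 - 35*t + 28 is on top; that piece has area ∫[-4,1] (3*t**3 + 3*t**2 - 30*t + 24) dt = 875/4.
On [1, 2], v = -5*t + 4 is on top; that piece has area ∫[1,2] (-(3*t**3 + 3*t**2 - 30*t + 24)) dt = 11/4.
Total enclosed area = 875/4 + 11/4 = 443/2.

443/2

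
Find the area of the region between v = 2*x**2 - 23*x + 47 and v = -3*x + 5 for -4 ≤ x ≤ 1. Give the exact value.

1210/3

On [-4, 1], (2*x**2 - 23*x + 47) - (-3*x + 5) = 2*x**2 - 20*x + 42 is ≥ 0 throughout, so the area is a single integral of |2*x**2 - 20*x + 42|.
∫[-4,1] (2*x**2 - 20*x + 42) dx = 1210/3.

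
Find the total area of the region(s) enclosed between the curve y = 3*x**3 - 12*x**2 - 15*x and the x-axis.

443/2

The curve meets the x-axis where 3*x**3 - 12*x**2 - 15*x = 0, i.e. 3*x*(x - 5)*(x + 1) = 0, at x = -1, 0, 5.
On [-1, 0] the curve lies above the axis; ∫[-1,0] (3*x**3 - 12*x**2 - 15*x) dx = 11/4, giving area 11/4.
On [0, 5] the curve lies below the axis; ∫[0,5] (3*x**3 - 12*x**2 - 15*x) dx = -875/4, giving area 875/4.
Total area = 11/4 + 875/4 = 443/2.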